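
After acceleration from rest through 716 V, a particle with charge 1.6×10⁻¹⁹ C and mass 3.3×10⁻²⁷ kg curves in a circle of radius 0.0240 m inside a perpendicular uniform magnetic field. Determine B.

B ≈ 0.226 T

v = √(2|q|V/m) = √(2·1.6×10⁻¹⁹·716/3.3×10⁻²⁷) ≈ 2.635×10⁵ m/s.
B = mv/(|q|r) = (3.3×10⁻²⁷)(2.635×10⁵)/((1.6×10⁻¹⁹)(0.0240)) ≈ 0.226 T.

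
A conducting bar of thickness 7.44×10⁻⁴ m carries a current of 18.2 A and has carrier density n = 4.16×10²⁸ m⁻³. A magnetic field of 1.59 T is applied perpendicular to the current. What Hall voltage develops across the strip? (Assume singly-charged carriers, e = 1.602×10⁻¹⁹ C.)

V_H = IB/(n e t).
V_H = (18.2)(1.59)/((4.16×10²⁸)(1.602×10⁻¹⁹)(7.44×10⁻⁴)) ≈ 5.84×10⁻⁶ V.

V_H ≈ 5.84×10⁻⁶ V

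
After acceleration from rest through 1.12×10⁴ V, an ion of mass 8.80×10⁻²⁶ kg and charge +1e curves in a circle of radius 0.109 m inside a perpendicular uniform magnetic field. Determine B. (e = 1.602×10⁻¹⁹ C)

B ≈ 1.02 T

v = √(2|q|V/m) = √(2·1.602×10⁻¹⁹·1.12×10⁴/8.80×10⁻²⁶) ≈ 2.019×10⁵ m/s.
B = mv/(|q|r) = (8.80×10⁻²⁶)(2.019×10⁵)/((1.602×10⁻¹⁹)(0.109)) ≈ 1.02 T.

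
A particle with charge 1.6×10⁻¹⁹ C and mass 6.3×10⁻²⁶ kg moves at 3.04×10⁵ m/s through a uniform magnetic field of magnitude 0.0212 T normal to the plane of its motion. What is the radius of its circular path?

r ≈ 5.65 m

The magnetic force provides the centripetal force: |q|vB = mv²/r.
r = mv/(|q|B) = (6.3×10⁻²⁶)(3.04×10⁵)/((1.6×10⁻¹⁹)(0.0212)) ≈ 5.65 m.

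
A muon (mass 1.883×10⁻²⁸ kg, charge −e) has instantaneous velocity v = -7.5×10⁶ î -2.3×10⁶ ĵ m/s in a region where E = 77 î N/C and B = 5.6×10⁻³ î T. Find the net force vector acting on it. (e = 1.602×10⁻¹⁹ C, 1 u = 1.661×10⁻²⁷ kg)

v×B = (0, 0, 1.29×10⁴) N/C.
E + v×B = (77.0, 0, 1.29×10⁴) N/C.
F = q(E + v×B) = (−1.602×10⁻¹⁹ C)·(77.0, 0, 1.29×10⁴) = (-1.23×10⁻¹⁷, 0, -2.06×10⁻¹⁵) N.

F ≈ (-1.23×10⁻¹⁷, 0, -2.06×10⁻¹⁵) N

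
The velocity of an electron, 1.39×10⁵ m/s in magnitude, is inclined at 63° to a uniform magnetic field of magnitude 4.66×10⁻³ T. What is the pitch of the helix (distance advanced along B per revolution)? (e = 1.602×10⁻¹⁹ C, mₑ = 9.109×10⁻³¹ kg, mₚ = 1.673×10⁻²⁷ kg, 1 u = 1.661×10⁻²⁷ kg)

v∥ = v cosθ = 1.39×10⁵·cos63° ≈ 6.310×10⁴ m/s.
T = 2πm/(|q|B) = 2π(9.109×10⁻³¹)/((1.602×10⁻¹⁹)(4.66×10⁻³)) ≈ 7.667×10⁻⁹ s.
pitch = v∥ T = (6.310×10⁴)(7.667×10⁻⁹) ≈ 4.84×10⁻⁴ m.

p ≈ 4.84×10⁻⁴ m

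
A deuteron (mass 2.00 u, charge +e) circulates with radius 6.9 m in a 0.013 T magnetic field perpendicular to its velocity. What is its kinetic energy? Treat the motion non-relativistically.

v = |q|Br/m, then KE = ½mv² = (qBr)²/(2m).
v = (1.602×10⁻¹⁹)(0.013)(6.9)/3.322×10⁻²⁷ ≈ 4.326×10⁶ m/s.
KE = ½(3.322×10⁻²⁷)(4.326×10⁶)² ≈ 3.1×10⁻¹⁴ J = 1.9×10⁵ eV.

KE ≈ 1.9×10⁵ eV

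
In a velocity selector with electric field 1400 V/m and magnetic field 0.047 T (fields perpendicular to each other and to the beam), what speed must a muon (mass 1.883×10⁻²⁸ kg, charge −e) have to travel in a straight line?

Zero net Lorentz force requires |qE| = |q v×B|, i.e. E = vB.
v = E/B = 1400/0.047 = 3.0×10⁴ m/s.
The result is independent of the particle's charge and mass.

v = 3.0×10⁴ m/s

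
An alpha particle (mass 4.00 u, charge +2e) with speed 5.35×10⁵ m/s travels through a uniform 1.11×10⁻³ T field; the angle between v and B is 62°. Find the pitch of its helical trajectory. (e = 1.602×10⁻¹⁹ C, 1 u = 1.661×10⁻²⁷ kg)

v∥ = v cosθ = 5.35×10⁵·cos62° ≈ 2.512×10⁵ m/s.
T = 2πm/(|q|B) = 2π(6.644×10⁻²⁷)/((3.204×10⁻¹⁹)(1.11×10⁻³)) ≈ 1.174×10⁻⁴ s.
pitch = v∥ T = (2.512×10⁵)(1.174×10⁻⁴) ≈ 29.5 m.

p ≈ 29.5 m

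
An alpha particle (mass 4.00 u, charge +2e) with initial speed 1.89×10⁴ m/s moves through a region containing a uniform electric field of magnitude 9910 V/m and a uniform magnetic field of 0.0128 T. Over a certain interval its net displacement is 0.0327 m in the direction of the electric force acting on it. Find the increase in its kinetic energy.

ΔKE ≈ 1.04×10⁻¹⁶ J

The magnetic force is always ⟂ v and does no work; only the electric force changes KE.
ΔKE = F_E · d = |q|E d = (3.204×10⁻¹⁹)(9910)(0.0327) ≈ 1.04×10⁻¹⁶ J.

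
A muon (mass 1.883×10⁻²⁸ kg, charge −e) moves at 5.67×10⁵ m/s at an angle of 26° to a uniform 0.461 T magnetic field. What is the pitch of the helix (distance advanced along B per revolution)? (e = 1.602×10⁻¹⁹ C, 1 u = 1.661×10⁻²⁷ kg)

v∥ = v cosθ = 5.67×10⁵·cos26° ≈ 5.096×10⁵ m/s.
T = 2πm/(|q|B) = 2π(1.883×10⁻²⁸)/((1.602×10⁻¹⁹)(0.461)) ≈ 1.602×10⁻⁸ s.
pitch = v∥ T = (5.096×10⁵)(1.602×10⁻⁸) ≈ 8.16×10⁻³ m.

p ≈ 8.16×10⁻³ m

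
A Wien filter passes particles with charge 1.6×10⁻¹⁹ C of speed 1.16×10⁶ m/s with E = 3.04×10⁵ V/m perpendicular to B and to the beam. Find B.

B = 0.262 T

Balance of forces in the selector: qE = qvB ⇒ B = E/v.
B = 3.04×10⁵/1.16×10⁶ = 0.262 T.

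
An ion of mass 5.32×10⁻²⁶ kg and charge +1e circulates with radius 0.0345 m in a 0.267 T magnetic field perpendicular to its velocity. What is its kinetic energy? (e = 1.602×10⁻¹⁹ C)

v = |q|Br/m, then KE = ½mv² = (qBr)²/(2m).
v = (1.602×10⁻¹⁹)(0.267)(0.0345)/5.32×10⁻²⁶ ≈ 2.774×10⁴ m/s.
KE = ½(5.32×10⁻²⁶)(2.774×10⁴)² ≈ 2.05×10⁻¹⁷ J = 128 eV.

KE ≈ 128 eV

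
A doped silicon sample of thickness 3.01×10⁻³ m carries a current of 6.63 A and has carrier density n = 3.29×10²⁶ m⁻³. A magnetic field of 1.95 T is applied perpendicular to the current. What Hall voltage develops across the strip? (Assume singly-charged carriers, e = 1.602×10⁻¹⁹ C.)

V_H ≈ 8.15×10⁻⁵ V

V_H = IB/(n e t).
V_H = (6.63)(1.95)/((3.29×10²⁶)(1.602×10⁻¹⁹)(3.01×10⁻³)) ≈ 8.15×10⁻⁵ V.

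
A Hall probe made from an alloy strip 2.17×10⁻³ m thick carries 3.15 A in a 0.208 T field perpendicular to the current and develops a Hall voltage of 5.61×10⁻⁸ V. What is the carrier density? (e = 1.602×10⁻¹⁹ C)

n ≈ 3.36×10²⁸ m⁻³

From V_H = IB/(n e t), n = IB/(V_H e t).
n = (3.15)(0.208)/((5.61×10⁻⁸)(1.602×10⁻¹⁹)(2.17×10⁻³)) ≈ 3.36×10²⁸ m⁻³.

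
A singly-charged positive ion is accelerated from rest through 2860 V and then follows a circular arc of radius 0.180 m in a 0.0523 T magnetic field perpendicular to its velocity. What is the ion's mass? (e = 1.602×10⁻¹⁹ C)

Combine |q|V = ½mv² and r = mv/(|q|B): eliminate v to get m = qB²r²/(2V).
m = (1.602×10⁻¹⁹)(0.0523)²(0.180)²/(2·2860) ≈ 2.48×10⁻²⁷ kg.

m ≈ 2.48×10⁻²⁷ kg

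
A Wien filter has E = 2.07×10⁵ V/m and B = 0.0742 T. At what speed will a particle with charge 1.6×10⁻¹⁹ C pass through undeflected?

v = 2.79×10⁶ m/s

Straight-line motion ⇒ electric and magnetic forces cancel, so E = vB.
v = E/B = 2.07×10⁵/0.0742 = 2.79×10⁶ m/s.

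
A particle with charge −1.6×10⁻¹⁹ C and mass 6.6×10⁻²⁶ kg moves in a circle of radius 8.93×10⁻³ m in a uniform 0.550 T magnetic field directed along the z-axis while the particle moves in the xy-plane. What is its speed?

v ≈ 1.19×10⁴ m/s

From |q|vB = mv²/r, v = |q|Br/m.
v = (1.6×10⁻¹⁹)(0.550)(8.93×10⁻³)/6.6×10⁻²⁶ ≈ 1.19×10⁴ m/s.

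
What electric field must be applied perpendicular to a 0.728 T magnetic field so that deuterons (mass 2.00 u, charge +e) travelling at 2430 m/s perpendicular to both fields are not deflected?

For straight-line motion qE = qvB, so E = vB.
E = 2430 × 0.728 = 1770 V/m.

E = 1770 V/m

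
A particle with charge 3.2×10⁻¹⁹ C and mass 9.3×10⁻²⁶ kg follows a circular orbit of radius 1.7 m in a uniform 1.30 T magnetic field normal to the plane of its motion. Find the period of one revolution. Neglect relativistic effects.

T ≈ 1.40×10⁻⁶ s

The cyclotron period depends only on m, q, B: T = 2πm/(|q|B).
T = 2π(9.3×10⁻²⁶)/((3.2×10⁻¹⁹)(1.30)) ≈ 1.40×10⁻⁶ s.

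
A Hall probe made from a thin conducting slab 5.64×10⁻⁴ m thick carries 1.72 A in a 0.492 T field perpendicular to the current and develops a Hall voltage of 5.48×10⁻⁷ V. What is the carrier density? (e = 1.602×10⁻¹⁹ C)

From V_H = IB/(n e t), n = IB/(V_H e t).
n = (1.72)(0.492)/((5.48×10⁻⁷)(1.602×10⁻¹⁹)(5.64×10⁻⁴)) ≈ 1.71×10²⁸ m⁻³.

n ≈ 1.71×10²⁸ m⁻³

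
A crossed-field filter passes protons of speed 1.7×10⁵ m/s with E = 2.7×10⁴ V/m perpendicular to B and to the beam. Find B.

Balance of forces in the selector: qE = qvB ⇒ B = E/v.
B = 2.7×10⁴/1.7×10⁵ = 0.16 T.

B = 0.16 T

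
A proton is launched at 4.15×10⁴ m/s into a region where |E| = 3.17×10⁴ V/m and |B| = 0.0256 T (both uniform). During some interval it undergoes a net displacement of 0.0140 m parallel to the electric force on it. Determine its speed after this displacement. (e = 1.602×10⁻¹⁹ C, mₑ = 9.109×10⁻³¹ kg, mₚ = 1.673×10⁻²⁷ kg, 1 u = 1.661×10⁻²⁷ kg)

B does no work; ΔKE = |q|E d.
½mv_f² = ½mv₀² + |q|Ed = ½(1.673×10⁻²⁷)(4.15×10⁴)² + (1.602×10⁻¹⁹)(3.17×10⁴)(0.0140) ≈ 1.441×10⁻¹⁸ J + 7.110×10⁻¹⁷ J ≈ 7.254×10⁻¹⁷ J.
v_f = √(2·7.254×10⁻¹⁷/1.673×10⁻²⁷) ≈ 2.94×10⁵ m/s.

v_f ≈ 2.94×10⁵ m/s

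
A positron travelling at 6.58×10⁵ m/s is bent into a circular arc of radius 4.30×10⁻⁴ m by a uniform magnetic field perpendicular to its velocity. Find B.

B ≈ 8.70×10⁻³ T

From |q|vB = mv²/r, B = mv/(|q|r).
B = (9.109×10⁻³¹)(6.58×10⁵)/((1.602×10⁻¹⁹)(4.30×10⁻⁴)) ≈ 8.70×10⁻³ T.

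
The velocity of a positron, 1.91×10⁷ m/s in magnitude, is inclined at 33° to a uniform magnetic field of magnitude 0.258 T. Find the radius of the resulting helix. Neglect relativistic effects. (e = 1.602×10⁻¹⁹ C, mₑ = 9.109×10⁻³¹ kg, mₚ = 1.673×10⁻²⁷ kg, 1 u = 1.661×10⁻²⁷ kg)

r ≈ 2.29×10⁻⁴ m

v⊥ = v sinθ = 1.91×10⁷·sin33° ≈ 1.040×10⁷ m/s.
r = m v⊥/(|q|B) = (9.109×10⁻³¹)(1.040×10⁷)/((1.602×10⁻¹⁹)(0.258)) ≈ 2.29×10⁻⁴ m.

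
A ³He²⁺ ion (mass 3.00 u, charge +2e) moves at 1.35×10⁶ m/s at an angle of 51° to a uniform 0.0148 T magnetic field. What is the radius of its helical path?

r ≈ 1.10 m

v⊥ = v sinθ = 1.35×10⁶·sin51° ≈ 1.049×10⁶ m/s.
r = m v⊥/(|q|B) = (4.983×10⁻²⁷)(1.049×10⁶)/((3.204×10⁻¹⁹)(0.0148)) ≈ 1.10 m.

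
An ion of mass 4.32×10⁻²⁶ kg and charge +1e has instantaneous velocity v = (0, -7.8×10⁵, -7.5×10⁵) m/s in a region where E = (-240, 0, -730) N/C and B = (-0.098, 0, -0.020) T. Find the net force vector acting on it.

F ≈ (2.46×10⁻¹⁵, 1.18×10⁻¹⁴, -1.24×10⁻¹⁴) N

v×B = (1.56×10⁴, 7.35×10⁴, -7.64×10⁴) N/C.
E + v×B = (1.54×10⁴, 7.35×10⁴, -7.72×10⁴) N/C.
F = q(E + v×B) = (1.602×10⁻¹⁹ C)·(1.54×10⁴, 7.35×10⁴, -7.72×10⁴) = (2.46×10⁻¹⁵, 1.18×10⁻¹⁴, -1.24×10⁻¹⁴) N.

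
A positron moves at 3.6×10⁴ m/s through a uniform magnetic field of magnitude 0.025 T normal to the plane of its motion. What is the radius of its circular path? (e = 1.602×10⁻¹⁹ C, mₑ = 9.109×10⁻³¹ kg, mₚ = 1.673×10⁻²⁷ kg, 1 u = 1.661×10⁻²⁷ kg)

The magnetic force provides the centripetal force: |q|vB = mv²/r.
r = mv/(|q|B) = (9.109×10⁻³¹)(3.6×10⁴)/((1.602×10⁻¹⁹)(0.025)) ≈ 8.2×10⁻⁶ m.

r ≈ 8.2×10⁻⁶ m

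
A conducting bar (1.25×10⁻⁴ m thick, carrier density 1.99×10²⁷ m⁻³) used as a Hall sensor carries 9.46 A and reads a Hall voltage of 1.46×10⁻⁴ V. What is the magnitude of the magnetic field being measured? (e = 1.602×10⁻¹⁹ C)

B ≈ 0.615 T

From V_H = IB/(n e t), B = V_H n e t / I.
B = (1.46×10⁻⁴)(1.99×10²⁷)(1.602×10⁻¹⁹)(1.25×10⁻⁴)/9.46 ≈ 0.615 T.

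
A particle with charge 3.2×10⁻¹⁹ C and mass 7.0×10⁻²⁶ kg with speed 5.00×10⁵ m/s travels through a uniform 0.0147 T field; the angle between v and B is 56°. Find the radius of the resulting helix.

v⊥ = v sinθ = 5.00×10⁵·sin56° ≈ 4.145×10⁵ m/s.
r = m v⊥/(|q|B) = (7.0×10⁻²⁶)(4.145×10⁵)/((3.2×10⁻¹⁹)(0.0147)) ≈ 6.17 m.

r ≈ 6.17 m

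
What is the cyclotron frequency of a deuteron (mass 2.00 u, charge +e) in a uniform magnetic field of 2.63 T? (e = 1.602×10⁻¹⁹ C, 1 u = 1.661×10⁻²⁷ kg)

f ≈ 2.02×10⁷ Hz

f = |q|B/(2πm).
f = (1.602×10⁻¹⁹)(2.63)/(2π·3.322×10⁻²⁷) ≈ 2.02×10⁷ Hz.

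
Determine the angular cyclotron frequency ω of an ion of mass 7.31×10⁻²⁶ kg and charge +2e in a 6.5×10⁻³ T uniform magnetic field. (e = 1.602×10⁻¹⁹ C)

ω = |q|B/m.
ω = (3.204×10⁻¹⁹)(6.5×10⁻³)/7.31×10⁻²⁶ ≈ 2.8×10⁴ rad/s.

ω ≈ 2.8×10⁴ rad/s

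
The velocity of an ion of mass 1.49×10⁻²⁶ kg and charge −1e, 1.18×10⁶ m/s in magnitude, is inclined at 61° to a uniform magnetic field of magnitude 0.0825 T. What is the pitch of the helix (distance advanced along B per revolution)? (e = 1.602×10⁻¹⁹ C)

v∥ = v cosθ = 1.18×10⁶·cos61° ≈ 5.721×10⁵ m/s.
T = 2πm/(|q|B) = 2π(1.49×10⁻²⁶)/((1.602×10⁻¹⁹)(0.0825)) ≈ 7.084×10⁻⁶ s.
pitch = v∥ T = (5.721×10⁵)(7.084×10⁻⁶) ≈ 4.05 m.

p ≈ 4.05 m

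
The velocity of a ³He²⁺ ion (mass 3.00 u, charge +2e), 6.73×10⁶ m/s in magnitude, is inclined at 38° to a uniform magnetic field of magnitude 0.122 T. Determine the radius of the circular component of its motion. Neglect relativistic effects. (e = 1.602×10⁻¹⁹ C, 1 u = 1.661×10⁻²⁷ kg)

r ≈ 0.528 m

v⊥ = v sinθ = 6.73×10⁶·sin38° ≈ 4.143×10⁶ m/s.
r = m v⊥/(|q|B) = (4.983×10⁻²⁷)(4.143×10⁶)/((3.204×10⁻¹⁹)(0.122)) ≈ 0.528 m.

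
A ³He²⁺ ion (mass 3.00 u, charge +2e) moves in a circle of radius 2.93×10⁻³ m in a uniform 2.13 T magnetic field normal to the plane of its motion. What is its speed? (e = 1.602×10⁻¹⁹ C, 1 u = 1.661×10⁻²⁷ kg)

v ≈ 4.01×10⁵ m/s

From |q|vB = mv²/r, v = |q|Br/m.
v = (3.204×10⁻¹⁹)(2.13)(2.93×10⁻³)/4.983×10⁻²⁷ ≈ 4.01×10⁵ m/s.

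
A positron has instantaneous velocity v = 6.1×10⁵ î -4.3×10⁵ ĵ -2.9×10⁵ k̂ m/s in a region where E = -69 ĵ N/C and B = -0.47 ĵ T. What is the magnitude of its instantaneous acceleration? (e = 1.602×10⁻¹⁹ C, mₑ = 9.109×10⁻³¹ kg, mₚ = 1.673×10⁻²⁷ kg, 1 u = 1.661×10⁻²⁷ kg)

v×B = (-1.36×10⁵, 0, -2.87×10⁵) N/C.
E + v×B = (-1.36×10⁵, -69.0, -2.87×10⁵) N/C.
F = q(E + v×B) = (1.602×10⁻¹⁹ C)·(-1.36×10⁵, -69.0, -2.87×10⁵) = (-2.18×10⁻¹⁴, -1.11×10⁻¹⁷, -4.59×10⁻¹⁴) N.
|a| = |F|/m = 5.086×10⁻¹⁴/9.109×10⁻³¹ ≈ 5.58×10¹⁶ m/s².

|a| ≈ 5.58×10¹⁶ m/s²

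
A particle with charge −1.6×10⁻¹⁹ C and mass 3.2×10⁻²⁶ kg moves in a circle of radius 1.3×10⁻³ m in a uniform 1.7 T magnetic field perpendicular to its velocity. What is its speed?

v ≈ 1.1×10⁴ m/s

From |q|vB = mv²/r, v = |q|Br/m.
v = (1.6×10⁻¹⁹)(1.7)(1.3×10⁻³)/3.2×10⁻²⁶ ≈ 1.1×10⁴ m/s.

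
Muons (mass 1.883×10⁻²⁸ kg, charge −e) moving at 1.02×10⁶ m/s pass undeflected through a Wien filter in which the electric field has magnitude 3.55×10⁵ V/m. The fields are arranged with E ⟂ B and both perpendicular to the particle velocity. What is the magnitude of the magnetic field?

B = 0.348 T

Balance of forces in the selector: qE = qvB ⇒ B = E/v.
B = 3.55×10⁵/1.02×10⁶ = 0.348 T.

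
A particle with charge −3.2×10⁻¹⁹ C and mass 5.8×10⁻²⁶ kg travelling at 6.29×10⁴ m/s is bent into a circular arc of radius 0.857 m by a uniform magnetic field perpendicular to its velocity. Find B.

From |q|vB = mv²/r, B = mv/(|q|r).
B = (5.8×10⁻²⁶)(6.29×10⁴)/((3.2×10⁻¹⁹)(0.857)) ≈ 0.0133 T.

B ≈ 0.0133 T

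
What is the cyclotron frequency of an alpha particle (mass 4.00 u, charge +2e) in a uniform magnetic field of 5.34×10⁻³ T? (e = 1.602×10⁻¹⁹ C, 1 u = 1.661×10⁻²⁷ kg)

f = |q|B/(2πm).
f = (3.204×10⁻¹⁹)(5.34×10⁻³)/(2π·6.644×10⁻²⁷) ≈ 4.10×10⁴ Hz.

f ≈ 4.10×10⁴ Hz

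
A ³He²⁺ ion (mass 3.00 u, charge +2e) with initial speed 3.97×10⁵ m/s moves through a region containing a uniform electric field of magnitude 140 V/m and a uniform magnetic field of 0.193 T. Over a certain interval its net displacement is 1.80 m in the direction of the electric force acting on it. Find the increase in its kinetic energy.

The magnetic force is always ⟂ v and does no work; only the electric force changes KE.
ΔKE = F_E · d = |q|E d = (3.204×10⁻¹⁹)(140)(1.80) ≈ 8.07×10⁻¹⁷ J.

ΔKE ≈ 8.07×10⁻¹⁷ J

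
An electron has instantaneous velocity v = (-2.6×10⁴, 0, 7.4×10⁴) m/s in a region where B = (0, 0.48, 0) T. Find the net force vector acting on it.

F ≈ (5.69×10⁻¹⁵, 0, 2.00×10⁻¹⁵) N

v×B = (-3.55×10⁴, 0, -1.25×10⁴) N/C.
F = q v×B = (−1.602×10⁻¹⁹ C)·(-3.55×10⁴, 0, -1.25×10⁴) = (5.69×10⁻¹⁵, 0, 2.00×10⁻¹⁵) N.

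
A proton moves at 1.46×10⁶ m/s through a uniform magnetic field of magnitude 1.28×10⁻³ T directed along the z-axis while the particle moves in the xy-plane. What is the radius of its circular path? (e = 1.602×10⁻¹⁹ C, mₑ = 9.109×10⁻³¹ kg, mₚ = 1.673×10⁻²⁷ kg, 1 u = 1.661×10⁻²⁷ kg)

The magnetic force provides the centripetal force: |q|vB = mv²/r.
r = mv/(|q|B) = (1.673×10⁻²⁷)(1.46×10⁶)/((1.602×10⁻¹⁹)(1.28×10⁻³)) ≈ 11.9 m.

r ≈ 11.9 m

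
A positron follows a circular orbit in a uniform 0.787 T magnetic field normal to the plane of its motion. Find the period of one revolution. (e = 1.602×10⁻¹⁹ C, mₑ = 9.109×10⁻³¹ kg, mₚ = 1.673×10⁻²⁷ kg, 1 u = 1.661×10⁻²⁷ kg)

The cyclotron period depends only on m, q, B: T = 2πm/(|q|B).
T = 2π(9.109×10⁻³¹)/((1.602×10⁻¹⁹)(0.787)) ≈ 4.54×10⁻¹¹ s.

T ≈ 4.54×10⁻¹¹ s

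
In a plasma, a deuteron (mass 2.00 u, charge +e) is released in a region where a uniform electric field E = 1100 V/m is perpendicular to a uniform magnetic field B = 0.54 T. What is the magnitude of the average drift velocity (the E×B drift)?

The E×B drift speed is v_d = E/B.
v_d = 1100/0.54 = 2000 m/s.

v_d ≈ 2000 m/s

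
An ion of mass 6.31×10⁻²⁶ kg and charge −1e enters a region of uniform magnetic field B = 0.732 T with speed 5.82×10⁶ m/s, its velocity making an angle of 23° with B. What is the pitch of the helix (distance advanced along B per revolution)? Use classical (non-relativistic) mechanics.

p ≈ 18.1 m

v∥ = v cosθ = 5.82×10⁶·cos23° ≈ 5.357×10⁶ m/s.
T = 2πm/(|q|B) = 2π(6.31×10⁻²⁶)/((1.602×10⁻¹⁹)(0.732)) ≈ 3.381×10⁻⁶ s.
pitch = v∥ T = (5.357×10⁶)(3.381×10⁻⁶) ≈ 18.1 m.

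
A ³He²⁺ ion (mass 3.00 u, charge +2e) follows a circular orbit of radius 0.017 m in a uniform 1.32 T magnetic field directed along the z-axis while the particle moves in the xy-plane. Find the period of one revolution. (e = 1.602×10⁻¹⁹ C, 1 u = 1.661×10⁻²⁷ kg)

The cyclotron period depends only on m, q, B: T = 2πm/(|q|B).
T = 2π(4.983×10⁻²⁷)/((3.204×10⁻¹⁹)(1.32)) ≈ 7.40×10⁻⁸ s.

T ≈ 7.40×10⁻⁸ s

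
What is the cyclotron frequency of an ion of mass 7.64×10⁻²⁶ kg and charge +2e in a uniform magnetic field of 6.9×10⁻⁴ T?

f = |q|B/(2πm).
f = (3.204×10⁻¹⁹)(6.9×10⁻⁴)/(2π·7.64×10⁻²⁶) ≈ 460 Hz.

f ≈ 460 Hz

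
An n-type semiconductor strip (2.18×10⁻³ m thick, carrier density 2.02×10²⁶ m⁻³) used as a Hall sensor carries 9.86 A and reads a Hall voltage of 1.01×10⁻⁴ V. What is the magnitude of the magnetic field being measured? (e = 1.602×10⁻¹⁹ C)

B ≈ 0.723 T

From V_H = IB/(n e t), B = V_H n e t / I.
B = (1.01×10⁻⁴)(2.02×10²⁶)(1.602×10⁻¹⁹)(2.18×10⁻³)/9.86 ≈ 0.723 T.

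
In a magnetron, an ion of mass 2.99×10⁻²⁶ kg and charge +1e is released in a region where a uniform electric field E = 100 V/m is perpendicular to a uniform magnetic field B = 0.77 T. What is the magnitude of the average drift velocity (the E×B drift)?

In crossed fields the guiding centre drifts at v_d = |E×B|/B² = E/B, independent of charge and mass.
v_d = 100/0.77 = 130 m/s.

v_d ≈ 130 m/s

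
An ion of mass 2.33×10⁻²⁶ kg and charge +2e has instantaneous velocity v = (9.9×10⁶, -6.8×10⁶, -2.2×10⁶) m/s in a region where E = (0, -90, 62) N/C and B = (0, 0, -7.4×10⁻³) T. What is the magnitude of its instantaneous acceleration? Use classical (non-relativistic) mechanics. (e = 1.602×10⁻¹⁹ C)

v×B = (5.03×10⁴, 7.33×10⁴, 0) N/C.
E + v×B = (5.03×10⁴, 7.32×10⁴, 62.0) N/C.
F = q(E + v×B) = (3.204×10⁻¹⁹ C)·(5.03×10⁴, 7.32×10⁴, 62.0) = (1.61×10⁻¹⁴, 2.34×10⁻¹⁴, 1.99×10⁻¹⁷) N.
|a| = |F|/m = 2.845×10⁻¹⁴/2.33×10⁻²⁶ ≈ 1.22×10¹² m/s².

|a| ≈ 1.22×10¹² m/s²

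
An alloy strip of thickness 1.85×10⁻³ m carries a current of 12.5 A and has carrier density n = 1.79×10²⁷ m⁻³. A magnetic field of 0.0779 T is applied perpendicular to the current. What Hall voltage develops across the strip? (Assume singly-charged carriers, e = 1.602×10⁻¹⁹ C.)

V_H = IB/(n e t).
V_H = (12.5)(0.0779)/((1.79×10²⁷)(1.602×10⁻¹⁹)(1.85×10⁻³)) ≈ 1.84×10⁻⁶ V.

V_H ≈ 1.84×10⁻⁶ V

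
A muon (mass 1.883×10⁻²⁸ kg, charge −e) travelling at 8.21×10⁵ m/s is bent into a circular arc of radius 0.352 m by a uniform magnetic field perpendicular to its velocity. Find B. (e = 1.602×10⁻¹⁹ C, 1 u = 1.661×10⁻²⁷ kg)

From |q|vB = mv²/r, B = mv/(|q|r).
B = (1.883×10⁻²⁸)(8.21×10⁵)/((1.602×10⁻¹⁹)(0.352)) ≈ 2.74×10⁻³ T.

B ≈ 2.74×10⁻³ T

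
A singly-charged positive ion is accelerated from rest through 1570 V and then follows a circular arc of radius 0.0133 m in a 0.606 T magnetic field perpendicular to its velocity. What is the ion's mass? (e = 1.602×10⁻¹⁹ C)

m ≈ 3.31×10⁻²⁷ kg

Combine |q|V = ½mv² and r = mv/(|q|B): eliminate v to get m = qB²r²/(2V).
m = (1.602×10⁻¹⁹)(0.606)²(0.0133)²/(2·1570) ≈ 3.31×10⁻²⁷ kg.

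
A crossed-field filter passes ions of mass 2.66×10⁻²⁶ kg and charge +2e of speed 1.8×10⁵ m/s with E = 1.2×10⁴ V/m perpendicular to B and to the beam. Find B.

B = 0.067 T

Balance of forces in the selector: qE = qvB ⇒ B = E/v.
B = 1.2×10⁴/1.8×10⁵ = 0.067 T.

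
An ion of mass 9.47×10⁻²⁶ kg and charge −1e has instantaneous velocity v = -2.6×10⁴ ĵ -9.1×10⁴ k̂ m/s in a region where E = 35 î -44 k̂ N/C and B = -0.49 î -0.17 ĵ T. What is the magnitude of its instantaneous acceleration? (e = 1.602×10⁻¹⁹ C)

|a| ≈ 8.27×10¹⁰ m/s²

v×B = (-1.55×10⁴, 4.46×10⁴, -1.27×10⁴) N/C.
E + v×B = (-1.54×10⁴, 4.46×10⁴, -1.28×10⁴) N/C.
F = q(E + v×B) = (−1.602×10⁻¹⁹ C)·(-1.54×10⁴, 4.46×10⁴, -1.28×10⁴) = (2.47×10⁻¹⁵, -7.14×10⁻¹⁵, 2.05×10⁻¹⁵) N.
|a| = |F|/m = 7.832×10⁻¹⁵/9.47×10⁻²⁶ ≈ 8.27×10¹⁰ m/s².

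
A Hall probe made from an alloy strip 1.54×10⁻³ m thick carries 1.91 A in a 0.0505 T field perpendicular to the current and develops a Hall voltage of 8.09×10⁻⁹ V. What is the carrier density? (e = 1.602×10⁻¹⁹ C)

From V_H = IB/(n e t), n = IB/(V_H e t).
n = (1.91)(0.0505)/((8.09×10⁻⁹)(1.602×10⁻¹⁹)(1.54×10⁻³)) ≈ 4.83×10²⁸ m⁻³.

n ≈ 4.83×10²⁸ m⁻³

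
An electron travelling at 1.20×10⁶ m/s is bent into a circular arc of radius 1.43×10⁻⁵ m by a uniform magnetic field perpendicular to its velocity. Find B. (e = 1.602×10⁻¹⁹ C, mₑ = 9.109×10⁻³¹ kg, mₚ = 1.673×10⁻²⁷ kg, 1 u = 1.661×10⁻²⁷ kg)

From |q|vB = mv²/r, B = mv/(|q|r).
B = (9.109×10⁻³¹)(1.20×10⁶)/((1.602×10⁻¹⁹)(1.43×10⁻⁵)) ≈ 0.477 T.

B ≈ 0.477 T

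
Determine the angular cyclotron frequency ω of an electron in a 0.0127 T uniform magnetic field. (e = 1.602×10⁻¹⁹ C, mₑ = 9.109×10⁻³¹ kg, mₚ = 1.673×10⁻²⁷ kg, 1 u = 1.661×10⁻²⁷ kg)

ω = |q|B/m.
ω = (1.602×10⁻¹⁹)(0.0127)/9.109×10⁻³¹ ≈ 2.23×10⁹ rad/s.

ω ≈ 2.23×10⁹ rad/s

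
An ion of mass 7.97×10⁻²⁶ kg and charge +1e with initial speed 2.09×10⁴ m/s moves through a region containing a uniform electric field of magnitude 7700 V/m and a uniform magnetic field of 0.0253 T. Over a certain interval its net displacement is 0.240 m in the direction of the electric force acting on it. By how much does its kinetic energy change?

ΔKE ≈ 2.96×10⁻¹⁶ J

The magnetic force is always ⟂ v and does no work; only the electric force changes KE.
ΔKE = F_E · d = |q|E d = (1.602×10⁻¹⁹)(7700)(0.240) ≈ 2.96×10⁻¹⁶ J.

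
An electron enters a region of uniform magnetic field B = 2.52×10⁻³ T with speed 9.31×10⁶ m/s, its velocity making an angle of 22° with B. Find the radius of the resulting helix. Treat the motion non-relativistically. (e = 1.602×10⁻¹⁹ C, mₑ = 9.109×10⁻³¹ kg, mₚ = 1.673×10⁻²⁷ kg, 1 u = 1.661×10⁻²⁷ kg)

v⊥ = v sinθ = 9.31×10⁶·sin22° ≈ 3.488×10⁶ m/s.
r = m v⊥/(|q|B) = (9.109×10⁻³¹)(3.488×10⁶)/((1.602×10⁻¹⁹)(2.52×10⁻³)) ≈ 7.87×10⁻³ m.

r ≈ 7.87×10⁻³ m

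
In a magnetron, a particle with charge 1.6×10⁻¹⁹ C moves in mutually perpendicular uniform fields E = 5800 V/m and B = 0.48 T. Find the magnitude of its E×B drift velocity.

v_d ≈ 1.2×10⁴ m/s

In crossed fields the guiding centre drifts at v_d = |E×B|/B² = E/B, independent of charge and mass.
v_d = 5800/0.48 = 1.2×10⁴ m/s.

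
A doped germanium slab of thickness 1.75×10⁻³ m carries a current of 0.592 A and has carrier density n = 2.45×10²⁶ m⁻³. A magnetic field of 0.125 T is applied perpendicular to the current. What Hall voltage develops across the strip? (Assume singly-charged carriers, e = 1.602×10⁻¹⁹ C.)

V_H = IB/(n e t).
V_H = (0.592)(0.125)/((2.45×10²⁶)(1.602×10⁻¹⁹)(1.75×10⁻³)) ≈ 1.08×10⁻⁶ V.

V_H ≈ 1.08×10⁻⁶ V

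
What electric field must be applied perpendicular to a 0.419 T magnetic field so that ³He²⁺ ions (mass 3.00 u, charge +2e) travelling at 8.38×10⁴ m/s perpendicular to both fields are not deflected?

E = 3.51×10⁴ V/m

For straight-line motion qE = qvB, so E = vB.
E = 8.38×10⁴ × 0.419 = 3.51×10⁴ V/m.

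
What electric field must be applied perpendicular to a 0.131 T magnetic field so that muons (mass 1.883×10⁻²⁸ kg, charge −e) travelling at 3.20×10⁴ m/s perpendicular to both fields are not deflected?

For straight-line motion qE = qvB, so E = vB.
E = 3.20×10⁴ × 0.131 = 4190 V/m.

E = 4190 V/m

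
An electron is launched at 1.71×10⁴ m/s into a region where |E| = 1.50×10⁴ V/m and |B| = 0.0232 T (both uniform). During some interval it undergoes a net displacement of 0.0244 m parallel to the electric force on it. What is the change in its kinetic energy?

The magnetic force is always ⟂ v and does no work; only the electric force changes KE.
ΔKE = F_E · d = |q|E d = (1.602×10⁻¹⁹)(1.50×10⁴)(0.0244) ≈ 5.86×10⁻¹⁷ J.

ΔKE ≈ 5.86×10⁻¹⁷ J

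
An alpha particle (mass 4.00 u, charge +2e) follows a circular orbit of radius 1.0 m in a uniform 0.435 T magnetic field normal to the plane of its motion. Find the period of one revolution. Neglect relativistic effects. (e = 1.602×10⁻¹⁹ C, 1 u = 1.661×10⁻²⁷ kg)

The cyclotron period depends only on m, q, B: T = 2πm/(|q|B).
T = 2π(6.644×10⁻²⁷)/((3.204×10⁻¹⁹)(0.435)) ≈ 3.00×10⁻⁷ s.

T ≈ 3.00×10⁻⁷ s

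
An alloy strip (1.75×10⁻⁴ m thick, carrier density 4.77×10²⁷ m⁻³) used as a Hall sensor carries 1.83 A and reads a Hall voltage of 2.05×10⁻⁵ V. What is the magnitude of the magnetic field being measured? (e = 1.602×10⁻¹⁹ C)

B ≈ 1.50 T

From V_H = IB/(n e t), B = V_H n e t / I.
B = (2.05×10⁻⁵)(4.77×10²⁷)(1.602×10⁻¹⁹)(1.75×10⁻⁴)/1.83 ≈ 1.50 T.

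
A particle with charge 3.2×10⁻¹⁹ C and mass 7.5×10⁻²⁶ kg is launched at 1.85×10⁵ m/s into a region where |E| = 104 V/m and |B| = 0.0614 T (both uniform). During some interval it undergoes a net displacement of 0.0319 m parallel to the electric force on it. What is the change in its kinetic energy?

The magnetic force is always ⟂ v and does no work; only the electric force changes KE.
ΔKE = F_E · d = |q|E d = (3.2×10⁻¹⁹)(104)(0.0319) ≈ 1.06×10⁻¹⁸ J.

ΔKE ≈ 1.06×10⁻¹⁸ J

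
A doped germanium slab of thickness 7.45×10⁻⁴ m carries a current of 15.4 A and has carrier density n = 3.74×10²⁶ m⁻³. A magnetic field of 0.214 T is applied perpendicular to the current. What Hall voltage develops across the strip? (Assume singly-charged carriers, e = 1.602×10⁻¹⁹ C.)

V_H = IB/(n e t).
V_H = (15.4)(0.214)/((3.74×10²⁶)(1.602×10⁻¹⁹)(7.45×10⁻⁴)) ≈ 7.38×10⁻⁵ V.

V_H ≈ 7.38×10⁻⁵ V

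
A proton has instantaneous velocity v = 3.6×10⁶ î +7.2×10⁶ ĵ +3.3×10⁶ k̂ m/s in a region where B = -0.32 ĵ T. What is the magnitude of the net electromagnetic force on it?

|F| ≈ 2.50×10⁻¹³ N

v×B = (1.06×10⁶, 0, -1.15×10⁶) N/C.
F = q v×B = (1.602×10⁻¹⁹ C)·(1.06×10⁶, 0, -1.15×10⁶) = (1.69×10⁻¹³, 0, -1.85×10⁻¹³) N.
|F| = 2.50×10⁻¹³ N.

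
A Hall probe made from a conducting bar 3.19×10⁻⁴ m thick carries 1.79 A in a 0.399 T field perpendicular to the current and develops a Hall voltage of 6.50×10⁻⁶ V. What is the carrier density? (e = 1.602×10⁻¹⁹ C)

n ≈ 2.15×10²⁷ m⁻³

From V_H = IB/(n e t), n = IB/(V_H e t).
n = (1.79)(0.399)/((6.50×10⁻⁶)(1.602×10⁻¹⁹)(3.19×10⁻⁴)) ≈ 2.15×10²⁷ m⁻³.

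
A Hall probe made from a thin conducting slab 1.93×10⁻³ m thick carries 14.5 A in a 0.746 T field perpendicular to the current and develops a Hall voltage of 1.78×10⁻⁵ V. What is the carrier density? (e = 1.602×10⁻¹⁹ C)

n ≈ 1.97×10²⁷ m⁻³

From V_H = IB/(n e t), n = IB/(V_H e t).
n = (14.5)(0.746)/((1.78×10⁻⁵)(1.602×10⁻¹⁹)(1.93×10⁻³)) ≈ 1.97×10²⁷ m⁻³.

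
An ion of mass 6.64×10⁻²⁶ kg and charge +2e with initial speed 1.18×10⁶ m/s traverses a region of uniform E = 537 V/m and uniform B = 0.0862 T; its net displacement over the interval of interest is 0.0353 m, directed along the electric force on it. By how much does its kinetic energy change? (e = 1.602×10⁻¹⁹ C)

The magnetic force is always ⟂ v and does no work; only the electric force changes KE.
ΔKE = F_E · d = |q|E d = (3.204×10⁻¹⁹)(537)(0.0353) ≈ 6.07×10⁻¹⁸ J.

ΔKE ≈ 6.07×10⁻¹⁸ J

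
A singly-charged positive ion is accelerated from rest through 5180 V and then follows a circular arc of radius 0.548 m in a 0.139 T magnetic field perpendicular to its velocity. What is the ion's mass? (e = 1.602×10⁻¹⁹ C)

Combine |q|V = ½mv² and r = mv/(|q|B): eliminate v to get m = qB²r²/(2V).
m = (1.602×10⁻¹⁹)(0.139)²(0.548)²/(2·5180) ≈ 8.97×10⁻²⁶ kg.

m ≈ 8.97×10⁻²⁶ kg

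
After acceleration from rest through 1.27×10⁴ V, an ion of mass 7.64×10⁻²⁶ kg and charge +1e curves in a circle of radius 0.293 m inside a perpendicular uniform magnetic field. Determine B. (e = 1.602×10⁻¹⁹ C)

B ≈ 0.376 T

v = √(2|q|V/m) = √(2·1.602×10⁻¹⁹·1.27×10⁴/7.64×10⁻²⁶) ≈ 2.308×10⁵ m/s.
B = mv/(|q|r) = (7.64×10⁻²⁶)(2.308×10⁵)/((1.602×10⁻¹⁹)(0.293)) ≈ 0.376 T.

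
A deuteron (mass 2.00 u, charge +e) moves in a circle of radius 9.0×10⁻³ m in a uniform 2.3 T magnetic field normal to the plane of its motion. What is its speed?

From |q|vB = mv²/r, v = |q|Br/m.
v = (1.602×10⁻¹⁹)(2.3)(9.0×10⁻³)/3.322×10⁻²⁷ ≈ 1.0×10⁶ m/s.

v ≈ 1.0×10⁶ m/s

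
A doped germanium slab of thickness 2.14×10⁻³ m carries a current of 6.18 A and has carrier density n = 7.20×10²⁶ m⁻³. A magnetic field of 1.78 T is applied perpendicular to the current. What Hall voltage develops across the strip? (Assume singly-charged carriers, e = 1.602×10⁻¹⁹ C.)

V_H ≈ 4.46×10⁻⁵ V

V_H = IB/(n e t).
V_H = (6.18)(1.78)/((7.20×10²⁶)(1.602×10⁻¹⁹)(2.14×10⁻³)) ≈ 4.46×10⁻⁵ V.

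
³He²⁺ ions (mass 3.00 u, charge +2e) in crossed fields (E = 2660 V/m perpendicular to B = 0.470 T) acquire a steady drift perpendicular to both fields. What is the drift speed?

v_d ≈ 5660 m/s

The E×B drift speed is v_d = E/B.
v_d = 2660/0.470 = 5660 m/s.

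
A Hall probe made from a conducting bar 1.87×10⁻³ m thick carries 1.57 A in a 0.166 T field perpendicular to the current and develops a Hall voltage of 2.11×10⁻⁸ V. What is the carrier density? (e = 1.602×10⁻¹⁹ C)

From V_H = IB/(n e t), n = IB/(V_H e t).
n = (1.57)(0.166)/((2.11×10⁻⁸)(1.602×10⁻¹⁹)(1.87×10⁻³)) ≈ 4.12×10²⁸ m⁻³.

n ≈ 4.12×10²⁸ m⁻³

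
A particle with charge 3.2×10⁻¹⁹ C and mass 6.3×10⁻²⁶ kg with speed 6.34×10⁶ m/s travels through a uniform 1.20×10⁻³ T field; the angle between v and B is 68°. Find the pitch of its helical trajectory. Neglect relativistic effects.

v∥ = v cosθ = 6.34×10⁶·cos68° ≈ 2.375×10⁶ m/s.
T = 2πm/(|q|B) = 2π(6.3×10⁻²⁶)/((3.2×10⁻¹⁹)(1.20×10⁻³)) ≈ 1.031×10⁻³ s.
pitch = v∥ T = (2.375×10⁶)(1.031×10⁻³) ≈ 2450 m.

p ≈ 2450 m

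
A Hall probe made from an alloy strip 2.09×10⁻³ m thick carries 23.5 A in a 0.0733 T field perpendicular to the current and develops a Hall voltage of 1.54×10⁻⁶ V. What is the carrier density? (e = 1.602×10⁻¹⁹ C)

From V_H = IB/(n e t), n = IB/(V_H e t).
n = (23.5)(0.0733)/((1.54×10⁻⁶)(1.602×10⁻¹⁹)(2.09×10⁻³)) ≈ 3.34×10²⁷ m⁻³.

n ≈ 3.34×10²⁷ m⁻³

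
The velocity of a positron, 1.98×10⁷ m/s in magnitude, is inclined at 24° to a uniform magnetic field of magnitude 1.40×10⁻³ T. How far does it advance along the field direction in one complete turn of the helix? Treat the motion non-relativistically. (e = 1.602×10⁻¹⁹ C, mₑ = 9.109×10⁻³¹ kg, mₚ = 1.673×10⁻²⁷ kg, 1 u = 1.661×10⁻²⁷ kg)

v∥ = v cosθ = 1.98×10⁷·cos24° ≈ 1.809×10⁷ m/s.
T = 2πm/(|q|B) = 2π(9.109×10⁻³¹)/((1.602×10⁻¹⁹)(1.40×10⁻³)) ≈ 2.552×10⁻⁸ s.
pitch = v∥ T = (1.809×10⁷)(2.552×10⁻⁸) ≈ 0.462 m.

p ≈ 0.462 m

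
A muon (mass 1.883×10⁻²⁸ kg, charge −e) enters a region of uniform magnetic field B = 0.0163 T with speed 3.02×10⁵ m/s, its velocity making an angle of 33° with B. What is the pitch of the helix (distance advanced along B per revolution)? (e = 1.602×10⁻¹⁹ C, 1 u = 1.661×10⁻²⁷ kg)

p ≈ 0.115 m

v∥ = v cosθ = 3.02×10⁵·cos33° ≈ 2.533×10⁵ m/s.
T = 2πm/(|q|B) = 2π(1.883×10⁻²⁸)/((1.602×10⁻¹⁹)(0.0163)) ≈ 4.531×10⁻⁷ s.
pitch = v∥ T = (2.533×10⁵)(4.531×10⁻⁷) ≈ 0.115 m.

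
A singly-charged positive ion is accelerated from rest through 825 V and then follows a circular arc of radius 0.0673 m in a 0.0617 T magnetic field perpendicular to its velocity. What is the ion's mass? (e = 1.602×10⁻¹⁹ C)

Combine |q|V = ½mv² and r = mv/(|q|B): eliminate v to get m = qB²r²/(2V).
m = (1.602×10⁻¹⁹)(0.0617)²(0.0673)²/(2·825) ≈ 1.67×10⁻²⁷ kg.

m ≈ 1.67×10⁻²⁷ kg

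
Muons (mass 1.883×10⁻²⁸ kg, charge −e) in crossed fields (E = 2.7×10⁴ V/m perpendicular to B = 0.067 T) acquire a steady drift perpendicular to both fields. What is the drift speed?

The steady drift has the magnetic force balancing the electric force, so v_d = E/B.
v_d = 2.7×10⁴/0.067 = 4.0×10⁵ m/s.

v_d ≈ 4.0×10⁵ m/s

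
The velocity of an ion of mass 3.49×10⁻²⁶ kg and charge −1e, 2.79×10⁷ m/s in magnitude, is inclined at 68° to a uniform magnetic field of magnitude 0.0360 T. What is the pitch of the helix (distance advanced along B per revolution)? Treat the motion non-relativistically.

v∥ = v cosθ = 2.79×10⁷·cos68° ≈ 1.045×10⁷ m/s.
T = 2πm/(|q|B) = 2π(3.49×10⁻²⁶)/((1.602×10⁻¹⁹)(0.0360)) ≈ 3.802×10⁻⁵ s.
pitch = v∥ T = (1.045×10⁷)(3.802×10⁻⁵) ≈ 397 m.

p ≈ 397 m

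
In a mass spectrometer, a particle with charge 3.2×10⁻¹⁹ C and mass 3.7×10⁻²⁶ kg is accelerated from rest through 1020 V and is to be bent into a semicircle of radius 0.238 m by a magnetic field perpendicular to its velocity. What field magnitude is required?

v = √(2|q|V/m) = √(2·3.2×10⁻¹⁹·1020/3.7×10⁻²⁶) ≈ 1.328×10⁵ m/s.
B = mv/(|q|r) = (3.7×10⁻²⁶)(1.328×10⁵)/((3.2×10⁻¹⁹)(0.238)) ≈ 0.0645 T.

B ≈ 0.0645 T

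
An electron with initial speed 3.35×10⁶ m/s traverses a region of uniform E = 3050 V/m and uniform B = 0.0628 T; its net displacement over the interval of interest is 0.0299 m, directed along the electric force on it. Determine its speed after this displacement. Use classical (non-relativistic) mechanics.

v_f ≈ 6.58×10⁶ m/s

B does no work; ΔKE = |q|E d.
½mv_f² = ½mv₀² + |q|Ed = ½(9.109×10⁻³¹)(3.35×10⁶)² + (1.602×10⁻¹⁹)(3050)(0.0299) ≈ 5.111×10⁻¹⁸ J + 1.461×10⁻¹⁷ J ≈ 1.972×10⁻¹⁷ J.
v_f = √(2·1.972×10⁻¹⁷/9.109×10⁻³¹) ≈ 6.58×10⁶ m/s.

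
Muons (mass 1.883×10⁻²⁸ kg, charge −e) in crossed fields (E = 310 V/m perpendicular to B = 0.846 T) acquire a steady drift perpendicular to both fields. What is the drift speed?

v_d ≈ 366 m/s

The steady drift has the magnetic force balancing the electric force, so v_d = E/B.
v_d = 310/0.846 = 366 m/s.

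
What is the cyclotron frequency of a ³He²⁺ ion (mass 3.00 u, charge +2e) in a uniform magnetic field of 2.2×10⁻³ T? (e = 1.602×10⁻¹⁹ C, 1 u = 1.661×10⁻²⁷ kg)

f = |q|B/(2πm).
f = (3.204×10⁻¹⁹)(2.2×10⁻³)/(2π·4.983×10⁻²⁷) ≈ 2.3×10⁴ Hz.

f ≈ 2.3×10⁴ Hz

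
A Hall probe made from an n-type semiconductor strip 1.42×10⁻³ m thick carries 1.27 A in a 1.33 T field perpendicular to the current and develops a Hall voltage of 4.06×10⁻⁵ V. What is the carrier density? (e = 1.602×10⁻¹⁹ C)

n ≈ 1.83×10²⁶ m⁻³

From V_H = IB/(n e t), n = IB/(V_H e t).
n = (1.27)(1.33)/((4.06×10⁻⁵)(1.602×10⁻¹⁹)(1.42×10⁻³)) ≈ 1.83×10²⁶ m⁻³.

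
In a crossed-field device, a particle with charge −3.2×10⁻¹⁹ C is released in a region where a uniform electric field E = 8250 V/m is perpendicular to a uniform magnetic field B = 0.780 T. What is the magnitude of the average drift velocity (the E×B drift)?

v_d ≈ 1.06×10⁴ m/s

The E×B drift speed is v_d = E/B.
v_d = 8250/0.780 = 1.06×10⁴ m/s.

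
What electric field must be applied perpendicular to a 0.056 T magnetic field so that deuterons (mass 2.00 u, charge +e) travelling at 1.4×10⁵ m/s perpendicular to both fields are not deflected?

E = 7800 V/m

For straight-line motion qE = qvB, so E = vB.
E = 1.4×10⁵ × 0.056 = 7800 V/m.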